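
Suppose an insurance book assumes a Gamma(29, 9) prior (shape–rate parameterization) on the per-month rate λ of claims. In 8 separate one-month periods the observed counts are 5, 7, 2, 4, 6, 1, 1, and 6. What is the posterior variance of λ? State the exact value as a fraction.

61/289

Total count: 5 + 7 + 2 + 4 + 6 + 1 + 1 + 6 = 32.
Total exposure: 8 months.
The Gamma prior is conjugate for the Poisson rate, so λ | data ~ Gamma(29+32, 9+8) = Gamma(61, 17).
Posterior variance = α'/β'² = 61/289.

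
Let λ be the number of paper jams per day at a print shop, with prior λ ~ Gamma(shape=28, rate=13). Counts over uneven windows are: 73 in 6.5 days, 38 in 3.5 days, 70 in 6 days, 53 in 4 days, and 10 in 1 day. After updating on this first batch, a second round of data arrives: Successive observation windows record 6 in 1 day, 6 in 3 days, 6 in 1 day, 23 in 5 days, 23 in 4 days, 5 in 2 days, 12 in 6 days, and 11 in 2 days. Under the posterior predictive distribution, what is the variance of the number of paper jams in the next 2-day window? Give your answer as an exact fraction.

10920/841

Total count: 73 + 38 + 70 + 53 + 10 = 244.
Total exposure: 6.5 + 3.5 + 6 + 4 + 1 = 21 days.
After the first batch: Gamma(28 + 244, 13 + 21) = Gamma(272, 34).
Total count: 6 + 6 + 6 + 23 + 23 + 5 + 12 + 11 = 92.
Total exposure: 1 + 3 + 1 + 5 + 4 + 2 + 6 + 2 = 24 days.
After the second batch: Gamma(272 + 92, 34 + 24) = Gamma(364, 58).
The posterior predictive for a window of length T is Negative Binomial with variance T·α'·(β'+T)/β'² = 2·364·60/3364 = 10920/841.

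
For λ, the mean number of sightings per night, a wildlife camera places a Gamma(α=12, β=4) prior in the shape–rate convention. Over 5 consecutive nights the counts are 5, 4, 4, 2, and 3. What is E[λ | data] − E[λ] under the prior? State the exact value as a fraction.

1/3

Total count: 5 + 4 + 4 + 2 + 3 = 18.
Total exposure: 5 nights.
By Gamma–Poisson conjugacy, the posterior is Gamma(α + Σx, β + Σt) = Gamma(12 + 18, 4 + 5) = Gamma(30, 9).
Posterior mean = 30/9 = 10/3; prior mean = 12/4 = 3. Difference = 10/3 − 3 = 1/3.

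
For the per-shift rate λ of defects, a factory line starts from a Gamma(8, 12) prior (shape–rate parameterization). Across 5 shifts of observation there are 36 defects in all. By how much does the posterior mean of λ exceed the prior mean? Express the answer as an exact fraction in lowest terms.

98/51

Total count 36 over total exposure 5 shifts.
The Gamma prior is conjugate for the Poisson rate, so λ | data ~ Gamma(8+36, 12+5) = Gamma(44, 17).
Posterior mean = 44/17 = 44/17; prior mean = 8/12 = 2/3. Difference = 44/17 − 2/3 = 98/51.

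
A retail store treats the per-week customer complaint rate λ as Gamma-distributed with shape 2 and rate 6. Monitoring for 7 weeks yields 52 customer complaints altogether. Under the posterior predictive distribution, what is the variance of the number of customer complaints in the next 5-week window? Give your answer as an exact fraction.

4860/169

Total count 52 over total exposure 7 weeks.
Gamma(α, β) with Poisson data over total exposure Σt gives posterior Gamma(α+Σx, β+Σt) = Gamma(54, 13).
The posterior predictive for a window of length T is Negative Binomial with variance T·α'·(β'+T)/β'² = 5·54·18/169 = 4860/169.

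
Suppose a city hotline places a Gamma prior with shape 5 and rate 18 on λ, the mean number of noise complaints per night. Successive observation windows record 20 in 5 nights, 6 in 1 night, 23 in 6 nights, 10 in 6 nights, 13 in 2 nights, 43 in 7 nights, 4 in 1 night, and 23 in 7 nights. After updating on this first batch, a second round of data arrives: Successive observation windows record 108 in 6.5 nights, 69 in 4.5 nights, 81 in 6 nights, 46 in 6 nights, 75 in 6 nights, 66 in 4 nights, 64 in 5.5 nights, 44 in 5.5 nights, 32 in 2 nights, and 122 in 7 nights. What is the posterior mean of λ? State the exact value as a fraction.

427/53

Total count: 20 + 6 + 23 + 10 + 13 + 43 + 4 + 23 = 142.
Total exposure: 5 + 1 + 6 + 6 + 2 + 7 + 1 + 7 = 35 nights.
After the first batch: Gamma(5 + 142, 18 + 35) = Gamma(147, 53).
Total count: 108 + 69 + 81 + 46 + 75 + 66 + 64 + 44 + 32 + 122 = 707.
Total exposure: 6.5 + 4.5 + 6 + 6 + 6 + 4 + 5.5 + 5.5 + 2 + 7 = 53 nights.
After the second batch: Gamma(147 + 707, 53 + 53) = Gamma(854, 106).
Posterior mean = α'/β' = 854/106 = 427/53.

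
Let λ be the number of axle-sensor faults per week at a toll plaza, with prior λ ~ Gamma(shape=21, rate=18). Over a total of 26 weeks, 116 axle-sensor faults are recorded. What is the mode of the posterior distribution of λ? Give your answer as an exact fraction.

34/11

Total count 116 over total exposure 26 weeks.
Gamma(α, β) with Poisson data over total exposure Σt gives posterior Gamma(α+Σx, β+Σt) = Gamma(137, 44).
Posterior mode = (α'−1)/β' = 136/44 = 34/11.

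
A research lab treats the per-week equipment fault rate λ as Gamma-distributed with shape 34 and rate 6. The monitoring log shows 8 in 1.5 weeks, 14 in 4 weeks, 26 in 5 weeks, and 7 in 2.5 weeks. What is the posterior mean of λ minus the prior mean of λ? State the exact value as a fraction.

-56/57

Total count: 8 + 14 + 26 + 7 = 55.
Total exposure: 1.5 + 4 + 5 + 2.5 = 13 weeks.
Posterior: α' = 34 + 55 = 89, β' = 6 + 13 = 19.
Posterior mean = 89/19 = 89/19; prior mean = 34/6 = 17/3. Difference = 89/19 − 17/3 = -56/57.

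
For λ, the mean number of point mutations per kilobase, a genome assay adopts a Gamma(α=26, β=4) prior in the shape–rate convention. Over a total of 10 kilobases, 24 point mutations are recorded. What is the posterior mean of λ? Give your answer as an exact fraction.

25/7

Total count 24 over total exposure 10 kilobases.
Conjugate update: add total count to the shape and total exposure to the rate, giving Gamma(50, 14).
Posterior mean = α'/β' = 50/14 = 25/7.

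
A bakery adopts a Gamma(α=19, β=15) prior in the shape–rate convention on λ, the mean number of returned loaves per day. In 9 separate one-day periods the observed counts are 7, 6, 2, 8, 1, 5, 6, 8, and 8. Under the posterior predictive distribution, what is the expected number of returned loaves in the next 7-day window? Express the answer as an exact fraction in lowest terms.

Total count: 7 + 6 + 2 + 8 + 1 + 5 + 6 + 8 + 8 = 51.
Total exposure: 9 days.
Gamma(α, β) with Poisson data over total exposure Σt gives posterior Gamma(α+Σx, β+Σt) = Gamma(70, 24).
Predictive mean over a 7-day window = T·E[λ|data] = 7·70/24 = 245/12.

245/12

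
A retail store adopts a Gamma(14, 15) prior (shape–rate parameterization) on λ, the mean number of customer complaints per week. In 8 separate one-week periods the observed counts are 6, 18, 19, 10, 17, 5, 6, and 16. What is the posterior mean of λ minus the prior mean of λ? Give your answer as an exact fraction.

1343/345

Total count: 6 + 18 + 19 + 10 + 17 + 5 + 6 + 16 = 97.
Total exposure: 8 weeks.
Gamma(α, β) with Poisson data over total exposure Σt gives posterior Gamma(α+Σx, β+Σt) = Gamma(111, 23).
Posterior mean = 111/23 = 111/23; prior mean = 14/15 = 14/15. Difference = 111/23 − 14/15 = 1343/345.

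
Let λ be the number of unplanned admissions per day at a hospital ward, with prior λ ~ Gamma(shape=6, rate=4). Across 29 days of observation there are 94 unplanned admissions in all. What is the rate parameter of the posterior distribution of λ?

33

Total count 94 over total exposure 29 days.
The Gamma prior is conjugate for the Poisson rate, so λ | data ~ Gamma(6+94, 4+29) = Gamma(100, 33).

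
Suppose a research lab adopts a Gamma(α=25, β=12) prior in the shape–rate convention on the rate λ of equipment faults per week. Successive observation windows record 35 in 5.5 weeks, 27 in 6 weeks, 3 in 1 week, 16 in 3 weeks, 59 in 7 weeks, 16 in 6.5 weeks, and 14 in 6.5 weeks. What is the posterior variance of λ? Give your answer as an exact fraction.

156/1805

Total count: 35 + 27 + 3 + 16 + 59 + 16 + 14 = 170.
Total exposure: 5.5 + 6 + 1 + 3 + 7 + 6.5 + 6.5 = 35.5 weeks.
Gamma(α, β) with Poisson data over total exposure Σt gives posterior Gamma(α+Σx, β+Σt) = Gamma(195, 95/2).
Posterior variance = α'/β'² = 195/(9025/4) = 156/1805.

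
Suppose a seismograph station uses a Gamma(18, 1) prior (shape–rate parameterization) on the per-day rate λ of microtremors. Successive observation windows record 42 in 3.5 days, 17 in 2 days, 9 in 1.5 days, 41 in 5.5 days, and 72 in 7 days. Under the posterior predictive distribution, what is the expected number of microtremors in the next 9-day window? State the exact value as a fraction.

Total count: 42 + 17 + 9 + 41 + 72 = 181.
Total exposure: 3.5 + 2 + 1.5 + 5.5 + 7 = 19.5 days.
By Gamma–Poisson conjugacy, the posterior is Gamma(α + Σx, β + Σt) = Gamma(18 + 181, 1 + 19.5) = Gamma(199, 41/2).
Predictive mean over a 9-day window = T·E[λ|data] = 9·199/(41/2) = 3582/41.

3582/41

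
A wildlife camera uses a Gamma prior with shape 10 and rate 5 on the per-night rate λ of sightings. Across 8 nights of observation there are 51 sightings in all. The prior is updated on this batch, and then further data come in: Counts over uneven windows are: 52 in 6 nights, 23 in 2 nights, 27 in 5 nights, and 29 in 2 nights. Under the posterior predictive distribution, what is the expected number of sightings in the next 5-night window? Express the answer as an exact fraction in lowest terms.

Total count 51 over total exposure 8 nights.
After the first batch: Gamma(10 + 51, 5 + 8) = Gamma(61, 13).
Total count: 52 + 23 + 27 + 29 = 131.
Total exposure: 6 + 2 + 5 + 2 = 15 nights.
After the second batch: Gamma(61 + 131, 13 + 15) = Gamma(192, 28).
Predictive mean over a 5-night window = T·E[λ|data] = 5·192/28 = 240/7.

240/7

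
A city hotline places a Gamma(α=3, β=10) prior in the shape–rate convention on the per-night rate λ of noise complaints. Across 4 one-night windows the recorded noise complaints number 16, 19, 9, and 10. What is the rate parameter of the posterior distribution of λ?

Total count: 16 + 19 + 9 + 10 = 54.
Total exposure: 4 nights.
By Gamma–Poisson conjugacy, the posterior is Gamma(α + Σx, β + Σt) = Gamma(3 + 54, 10 + 4) = Gamma(57, 14).

14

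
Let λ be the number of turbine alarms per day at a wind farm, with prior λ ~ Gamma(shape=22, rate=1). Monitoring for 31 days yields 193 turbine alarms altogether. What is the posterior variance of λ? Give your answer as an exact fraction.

215/1024

Total count 193 over total exposure 31 days.
Conjugate update: add total count to the shape and total exposure to the rate, giving Gamma(215, 32).
Posterior variance = α'/β'² = 215/1024.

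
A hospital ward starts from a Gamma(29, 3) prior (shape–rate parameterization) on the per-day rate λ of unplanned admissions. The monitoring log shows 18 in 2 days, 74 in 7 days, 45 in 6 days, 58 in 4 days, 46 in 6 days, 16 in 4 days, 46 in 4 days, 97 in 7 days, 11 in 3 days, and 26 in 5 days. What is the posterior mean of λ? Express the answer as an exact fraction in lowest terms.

Total count: 18 + 74 + 45 + 58 + 46 + 16 + 46 + 97 + 11 + 26 = 437.
Total exposure: 2 + 7 + 6 + 4 + 6 + 4 + 4 + 7 + 3 + 5 = 48 days.
By Gamma–Poisson conjugacy, the posterior is Gamma(α + Σx, β + Σt) = Gamma(29 + 437, 3 + 48) = Gamma(466, 51).
Posterior mean = α'/β' = 466/51.

466/51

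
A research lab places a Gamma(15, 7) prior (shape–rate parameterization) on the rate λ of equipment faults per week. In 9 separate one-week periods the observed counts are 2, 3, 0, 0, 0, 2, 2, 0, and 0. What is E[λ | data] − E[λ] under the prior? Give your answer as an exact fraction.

-9/14

Total count: 2 + 3 + 0 + 0 + 0 + 2 + 2 + 0 + 0 = 9.
Total exposure: 9 weeks.
Posterior: α' = 15 + 9 = 24, β' = 7 + 9 = 16.
Posterior mean = 24/16 = 3/2; prior mean = 15/7 = 15/7. Difference = 3/2 − 15/7 = -9/14.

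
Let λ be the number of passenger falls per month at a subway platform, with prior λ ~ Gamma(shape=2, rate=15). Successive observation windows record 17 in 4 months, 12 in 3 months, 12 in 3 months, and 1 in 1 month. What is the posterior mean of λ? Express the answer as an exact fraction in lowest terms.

Total count: 17 + 12 + 12 + 1 = 42.
Total exposure: 4 + 3 + 3 + 1 = 11 months.
Posterior: α' = 2 + 42 = 44, β' = 15 + 11 = 26.
Posterior mean = α'/β' = 44/26 = 22/13.

22/13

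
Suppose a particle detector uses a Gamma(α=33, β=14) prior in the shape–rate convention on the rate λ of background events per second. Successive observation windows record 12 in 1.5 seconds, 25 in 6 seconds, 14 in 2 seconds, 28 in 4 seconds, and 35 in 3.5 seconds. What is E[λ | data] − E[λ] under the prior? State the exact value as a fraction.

1035/434

Total count: 12 + 25 + 14 + 28 + 35 = 114.
Total exposure: 1.5 + 6 + 2 + 4 + 3.5 = 17 seconds.
Gamma(α, β) with Poisson data over total exposure Σt gives posterior Gamma(α+Σx, β+Σt) = Gamma(147, 31).
Posterior mean = 147/31 = 147/31; prior mean = 33/14 = 33/14. Difference = 147/31 − 33/14 = 1035/434.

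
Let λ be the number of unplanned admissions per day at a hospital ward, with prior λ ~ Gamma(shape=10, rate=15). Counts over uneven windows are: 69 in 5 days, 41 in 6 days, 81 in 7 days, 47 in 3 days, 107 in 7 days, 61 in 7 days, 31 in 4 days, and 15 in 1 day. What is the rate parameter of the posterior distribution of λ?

Total count: 69 + 41 + 81 + 47 + 107 + 61 + 31 + 15 = 452.
Total exposure: 5 + 6 + 7 + 3 + 7 + 7 + 4 + 1 = 40 days.
Conjugate update: add total count to the shape and total exposure to the rate, giving Gamma(462, 55).

55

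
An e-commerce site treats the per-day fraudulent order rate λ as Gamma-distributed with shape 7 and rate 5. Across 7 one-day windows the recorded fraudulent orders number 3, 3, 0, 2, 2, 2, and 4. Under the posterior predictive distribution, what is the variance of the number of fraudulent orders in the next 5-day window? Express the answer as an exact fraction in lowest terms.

1955/144

Total count: 3 + 3 + 0 + 2 + 2 + 2 + 4 = 16.
Total exposure: 7 days.
The Gamma prior is conjugate for the Poisson rate, so λ | data ~ Gamma(7+16, 5+7) = Gamma(23, 12).
The posterior predictive for a window of length T is Negative Binomial with variance T·α'·(β'+T)/β'² = 5·23·17/144 = 1955/144.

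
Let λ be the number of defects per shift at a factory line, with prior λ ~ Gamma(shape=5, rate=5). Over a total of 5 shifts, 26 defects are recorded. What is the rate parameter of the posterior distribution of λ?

Total count 26 over total exposure 5 shifts.
The Gamma prior is conjugate for the Poisson rate, so λ | data ~ Gamma(5+26, 5+5) = Gamma(31, 10).

10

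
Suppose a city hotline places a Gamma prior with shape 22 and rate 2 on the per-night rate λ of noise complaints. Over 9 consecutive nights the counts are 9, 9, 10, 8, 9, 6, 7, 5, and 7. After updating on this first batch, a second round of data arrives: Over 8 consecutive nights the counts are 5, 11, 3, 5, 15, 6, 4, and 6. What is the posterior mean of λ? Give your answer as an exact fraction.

Total count: 9 + 9 + 10 + 8 + 9 + 6 + 7 + 5 + 7 = 70.
Total exposure: 9 nights.
After the first batch: Gamma(22 + 70, 2 + 9) = Gamma(92, 11).
Total count: 5 + 11 + 3 + 5 + 15 + 6 + 4 + 6 = 55.
Total exposure: 8 nights.
After the second batch: Gamma(92 + 55, 11 + 8) = Gamma(147, 19).
Posterior mean = α'/β' = 147/19.

147/19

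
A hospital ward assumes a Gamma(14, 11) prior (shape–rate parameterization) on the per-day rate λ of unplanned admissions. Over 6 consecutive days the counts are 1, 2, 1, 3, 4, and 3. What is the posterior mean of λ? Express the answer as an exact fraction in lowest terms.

28/17

Total count: 1 + 2 + 1 + 3 + 4 + 3 = 14.
Total exposure: 6 days.
The Gamma prior is conjugate for the Poisson rate, so λ | data ~ Gamma(14+14, 11+6) = Gamma(28, 17).
Posterior mean = α'/β' = 28/17.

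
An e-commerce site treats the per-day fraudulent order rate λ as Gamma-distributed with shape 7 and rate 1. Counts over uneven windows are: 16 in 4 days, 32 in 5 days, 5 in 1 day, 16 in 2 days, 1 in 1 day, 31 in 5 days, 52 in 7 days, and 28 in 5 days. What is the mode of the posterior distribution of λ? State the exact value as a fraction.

187/31

Total count: 16 + 32 + 5 + 16 + 1 + 31 + 52 + 28 = 181.
Total exposure: 4 + 5 + 1 + 2 + 1 + 5 + 7 + 5 = 30 days.
By Gamma–Poisson conjugacy, the posterior is Gamma(α + Σx, β + Σt) = Gamma(7 + 181, 1 + 30) = Gamma(188, 31).
Posterior mode = (α'−1)/β' = 187/31.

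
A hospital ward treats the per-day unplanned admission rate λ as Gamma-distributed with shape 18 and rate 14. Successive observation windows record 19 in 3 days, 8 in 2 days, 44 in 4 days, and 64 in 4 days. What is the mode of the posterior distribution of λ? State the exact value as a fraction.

152/27

Total count: 19 + 8 + 44 + 64 = 135.
Total exposure: 3 + 2 + 4 + 4 = 13 days.
The Gamma prior is conjugate for the Poisson rate, so λ | data ~ Gamma(18+135, 14+13) = Gamma(153, 27).
Posterior mode = (α'−1)/β' = 152/27.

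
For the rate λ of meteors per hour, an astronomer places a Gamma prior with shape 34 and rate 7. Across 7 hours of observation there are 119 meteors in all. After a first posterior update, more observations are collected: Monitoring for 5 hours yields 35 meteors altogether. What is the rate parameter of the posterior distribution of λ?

19

Total count 119 over total exposure 7 hours.
After the first batch: Gamma(34 + 119, 7 + 7) = Gamma(153, 14).
Total count 35 over total exposure 5 hours.
After the second batch: Gamma(153 + 35, 14 + 5) = Gamma(188, 19).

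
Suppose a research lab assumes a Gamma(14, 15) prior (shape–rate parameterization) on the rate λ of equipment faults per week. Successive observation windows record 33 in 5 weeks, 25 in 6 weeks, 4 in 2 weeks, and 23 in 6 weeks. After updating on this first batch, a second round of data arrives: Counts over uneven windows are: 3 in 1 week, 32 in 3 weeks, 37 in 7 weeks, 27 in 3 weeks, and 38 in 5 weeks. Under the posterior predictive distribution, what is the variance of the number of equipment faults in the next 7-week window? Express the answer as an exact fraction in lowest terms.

Total count: 33 + 25 + 4 + 23 = 85.
Total exposure: 5 + 6 + 2 + 6 = 19 weeks.
After the first batch: Gamma(14 + 85, 15 + 19) = Gamma(99, 34).
Total count: 3 + 32 + 37 + 27 + 38 = 137.
Total exposure: 1 + 3 + 7 + 3 + 5 = 19 weeks.
After the second batch: Gamma(99 + 137, 34 + 19) = Gamma(236, 53).
The posterior predictive for a window of length T is Negative Binomial with variance T·α'·(β'+T)/β'² = 7·236·60/2809 = 99120/2809.

99120/2809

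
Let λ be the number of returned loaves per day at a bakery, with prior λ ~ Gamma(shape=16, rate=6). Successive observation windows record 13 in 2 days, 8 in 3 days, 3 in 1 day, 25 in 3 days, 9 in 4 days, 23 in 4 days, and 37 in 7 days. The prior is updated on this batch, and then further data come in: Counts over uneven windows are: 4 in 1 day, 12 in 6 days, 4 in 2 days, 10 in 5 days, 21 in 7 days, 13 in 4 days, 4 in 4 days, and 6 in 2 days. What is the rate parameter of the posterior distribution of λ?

Total count: 13 + 8 + 3 + 25 + 9 + 23 + 37 = 118.
Total exposure: 2 + 3 + 1 + 3 + 4 + 4 + 7 = 24 days.
After the first batch: Gamma(16 + 118, 6 + 24) = Gamma(134, 30).
Total count: 4 + 12 + 4 + 10 + 21 + 13 + 4 + 6 = 74.
Total exposure: 1 + 6 + 2 + 5 + 7 + 4 + 4 + 2 = 31 days.
After the second batch: Gamma(134 + 74, 30 + 31) = Gamma(208, 61).

61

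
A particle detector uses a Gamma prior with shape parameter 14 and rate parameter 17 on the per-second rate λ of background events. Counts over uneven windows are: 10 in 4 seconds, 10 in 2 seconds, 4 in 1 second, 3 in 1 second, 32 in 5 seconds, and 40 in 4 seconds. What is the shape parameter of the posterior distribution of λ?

113

Total count: 10 + 10 + 4 + 3 + 32 + 40 = 99.
Total exposure: 4 + 2 + 1 + 1 + 5 + 4 = 17 seconds.
The Gamma prior is conjugate for the Poisson rate, so λ | data ~ Gamma(14+99, 17+17) = Gamma(113, 34).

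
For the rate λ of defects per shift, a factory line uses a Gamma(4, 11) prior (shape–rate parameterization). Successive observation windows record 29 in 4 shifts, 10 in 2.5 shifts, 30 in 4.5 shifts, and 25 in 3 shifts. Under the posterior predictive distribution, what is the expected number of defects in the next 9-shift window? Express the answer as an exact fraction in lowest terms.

Total count: 29 + 10 + 30 + 25 = 94.
Total exposure: 4 + 2.5 + 4.5 + 3 = 14 shifts.
Posterior: α' = 4 + 94 = 98, β' = 11 + 14 = 25.
Predictive mean over a 9-shift window = T·E[λ|data] = 9·98/25 = 882/25.

882/25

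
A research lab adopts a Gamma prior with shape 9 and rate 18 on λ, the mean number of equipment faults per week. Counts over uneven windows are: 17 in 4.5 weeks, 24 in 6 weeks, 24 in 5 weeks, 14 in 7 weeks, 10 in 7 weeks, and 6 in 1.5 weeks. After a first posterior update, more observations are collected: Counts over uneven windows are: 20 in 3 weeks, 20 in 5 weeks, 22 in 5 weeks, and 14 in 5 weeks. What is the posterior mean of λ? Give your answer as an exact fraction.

180/67

Total count: 17 + 24 + 24 + 14 + 10 + 6 = 95.
Total exposure: 4.5 + 6 + 5 + 7 + 7 + 1.5 = 31 weeks.
After the first batch: Gamma(9 + 95, 18 + 31) = Gamma(104, 49).
Total count: 20 + 20 + 22 + 14 = 76.
Total exposure: 3 + 5 + 5 + 5 = 18 weeks.
After the second batch: Gamma(104 + 76, 49 + 18) = Gamma(180, 67).
Posterior mean = α'/β' = 180/67.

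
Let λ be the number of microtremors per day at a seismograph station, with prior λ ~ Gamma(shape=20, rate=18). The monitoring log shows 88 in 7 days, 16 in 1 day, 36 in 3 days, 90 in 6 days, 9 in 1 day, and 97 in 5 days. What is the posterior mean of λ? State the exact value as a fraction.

356/41

Total count: 88 + 16 + 36 + 90 + 9 + 97 = 336.
Total exposure: 7 + 1 + 3 + 6 + 1 + 5 = 23 days.
Gamma(α, β) with Poisson data over total exposure Σt gives posterior Gamma(α+Σx, β+Σt) = Gamma(356, 41).
Posterior mean = α'/β' = 356/41.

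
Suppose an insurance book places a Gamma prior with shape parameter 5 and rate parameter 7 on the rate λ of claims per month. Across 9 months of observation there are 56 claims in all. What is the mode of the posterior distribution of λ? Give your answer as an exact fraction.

Total count 56 over total exposure 9 months.
Conjugate update: add total count to the shape and total exposure to the rate, giving Gamma(61, 16).
Posterior mode = (α'−1)/β' = 60/16 = 15/4.

15/4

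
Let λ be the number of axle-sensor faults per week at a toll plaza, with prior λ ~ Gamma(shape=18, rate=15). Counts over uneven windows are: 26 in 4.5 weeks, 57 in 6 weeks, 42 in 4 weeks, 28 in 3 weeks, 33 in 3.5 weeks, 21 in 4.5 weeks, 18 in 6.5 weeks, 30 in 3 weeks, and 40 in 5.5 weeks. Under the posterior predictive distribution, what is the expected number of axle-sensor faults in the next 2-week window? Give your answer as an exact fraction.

Total count: 26 + 57 + 42 + 28 + 33 + 21 + 18 + 30 + 40 = 295.
Total exposure: 4.5 + 6 + 4 + 3 + 3.5 + 4.5 + 6.5 + 3 + 5.5 = 40.5 weeks.
Posterior: α' = 18 + 295 = 313, β' = 15 + 40.5 = 111/2.
Predictive mean over a 2-week window = T·E[λ|data] = 2·313/(111/2) = 1252/111.

1252/111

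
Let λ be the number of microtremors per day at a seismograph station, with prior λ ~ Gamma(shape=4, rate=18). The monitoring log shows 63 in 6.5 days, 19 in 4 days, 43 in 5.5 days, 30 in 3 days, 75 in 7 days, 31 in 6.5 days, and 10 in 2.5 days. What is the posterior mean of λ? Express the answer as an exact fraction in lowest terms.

275/53

Total count: 63 + 19 + 43 + 30 + 75 + 31 + 10 = 271.
Total exposure: 6.5 + 4 + 5.5 + 3 + 7 + 6.5 + 2.5 = 35 days.
The Gamma prior is conjugate for the Poisson rate, so λ | data ~ Gamma(4+271, 18+35) = Gamma(275, 53).
Posterior mean = α'/β' = 275/53.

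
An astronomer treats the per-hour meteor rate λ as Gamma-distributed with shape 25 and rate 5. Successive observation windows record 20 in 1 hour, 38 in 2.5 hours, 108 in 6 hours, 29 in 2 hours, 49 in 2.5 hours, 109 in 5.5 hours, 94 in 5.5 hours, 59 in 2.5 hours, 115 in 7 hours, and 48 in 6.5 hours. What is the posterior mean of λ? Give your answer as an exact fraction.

347/23

Total count: 20 + 38 + 108 + 29 + 49 + 109 + 94 + 59 + 115 + 48 = 669.
Total exposure: 1 + 2.5 + 6 + 2 + 2.5 + 5.5 + 5.5 + 2.5 + 7 + 6.5 = 41 hours.
The Gamma prior is conjugate for the Poisson rate, so λ | data ~ Gamma(25+669, 5+41) = Gamma(694, 46).
Posterior mean = α'/β' = 694/46 = 347/23.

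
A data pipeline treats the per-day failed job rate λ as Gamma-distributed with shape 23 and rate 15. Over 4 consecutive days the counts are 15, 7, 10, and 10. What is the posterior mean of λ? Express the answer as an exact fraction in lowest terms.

65/19

Total count: 15 + 7 + 10 + 10 = 42.
Total exposure: 4 days.
By Gamma–Poisson conjugacy, the posterior is Gamma(α + Σx, β + Σt) = Gamma(23 + 42, 15 + 4) = Gamma(65, 19).
Posterior mean = α'/β' = 65/19.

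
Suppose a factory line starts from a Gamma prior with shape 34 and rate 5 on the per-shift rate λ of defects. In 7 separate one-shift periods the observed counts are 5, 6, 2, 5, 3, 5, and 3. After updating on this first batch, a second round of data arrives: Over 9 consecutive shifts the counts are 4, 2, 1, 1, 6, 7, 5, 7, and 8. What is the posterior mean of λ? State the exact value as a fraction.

104/21

Total count: 5 + 6 + 2 + 5 + 3 + 5 + 3 = 29.
Total exposure: 7 shifts.
After the first batch: Gamma(34 + 29, 5 + 7) = Gamma(63, 12).
Total count: 4 + 2 + 1 + 1 + 6 + 7 + 5 + 7 + 8 = 41.
Total exposure: 9 shifts.
After the second batch: Gamma(63 + 41, 12 + 9) = Gamma(104, 21).
Posterior mean = α'/β' = 104/21.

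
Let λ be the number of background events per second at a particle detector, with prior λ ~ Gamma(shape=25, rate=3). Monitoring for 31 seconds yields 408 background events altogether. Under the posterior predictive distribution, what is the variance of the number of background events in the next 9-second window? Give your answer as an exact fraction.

Total count 408 over total exposure 31 seconds.
The Gamma prior is conjugate for the Poisson rate, so λ | data ~ Gamma(25+408, 3+31) = Gamma(433, 34).
The posterior predictive for a window of length T is Negative Binomial with variance T·α'·(β'+T)/β'² = 9·433·43/1156 = 167571/1156.

167571/1156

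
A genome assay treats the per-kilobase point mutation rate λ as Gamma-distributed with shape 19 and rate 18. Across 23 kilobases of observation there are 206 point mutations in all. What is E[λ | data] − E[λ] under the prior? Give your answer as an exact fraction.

3271/738

Total count 206 over total exposure 23 kilobases.
The Gamma prior is conjugate for the Poisson rate, so λ | data ~ Gamma(19+206, 18+23) = Gamma(225, 41).
Posterior mean = 225/41 = 225/41; prior mean = 19/18 = 19/18. Difference = 225/41 − 19/18 = 3271/738.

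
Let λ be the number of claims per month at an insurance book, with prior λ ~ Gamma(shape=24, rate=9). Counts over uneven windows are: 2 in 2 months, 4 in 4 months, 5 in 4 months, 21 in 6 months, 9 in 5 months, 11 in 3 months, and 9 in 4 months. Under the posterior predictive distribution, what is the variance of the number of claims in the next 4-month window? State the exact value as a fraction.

Total count: 2 + 4 + 5 + 21 + 9 + 11 + 9 = 61.
Total exposure: 2 + 4 + 4 + 6 + 5 + 3 + 4 = 28 months.
Gamma(α, β) with Poisson data over total exposure Σt gives posterior Gamma(α+Σx, β+Σt) = Gamma(85, 37).
The posterior predictive for a window of length T is Negative Binomial with variance T·α'·(β'+T)/β'² = 4·85·41/1369 = 13940/1369.

13940/1369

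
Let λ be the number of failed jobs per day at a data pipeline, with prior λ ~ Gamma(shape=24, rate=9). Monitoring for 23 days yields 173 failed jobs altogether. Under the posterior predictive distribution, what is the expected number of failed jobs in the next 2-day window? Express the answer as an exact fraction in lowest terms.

Total count 173 over total exposure 23 days.
The Gamma prior is conjugate for the Poisson rate, so λ | data ~ Gamma(24+173, 9+23) = Gamma(197, 32).
Predictive mean over a 2-day window = T·E[λ|data] = 2·197/32 = 197/16.

197/16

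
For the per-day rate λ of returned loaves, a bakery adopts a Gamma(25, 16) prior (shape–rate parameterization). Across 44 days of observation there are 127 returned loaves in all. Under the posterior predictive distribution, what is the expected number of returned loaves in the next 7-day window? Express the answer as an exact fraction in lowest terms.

266/15

Total count 127 over total exposure 44 days.
Gamma(α, β) with Poisson data over total exposure Σt gives posterior Gamma(α+Σx, β+Σt) = Gamma(152, 60).
Predictive mean over a 7-day window = T·E[λ|data] = 7·152/60 = 266/15.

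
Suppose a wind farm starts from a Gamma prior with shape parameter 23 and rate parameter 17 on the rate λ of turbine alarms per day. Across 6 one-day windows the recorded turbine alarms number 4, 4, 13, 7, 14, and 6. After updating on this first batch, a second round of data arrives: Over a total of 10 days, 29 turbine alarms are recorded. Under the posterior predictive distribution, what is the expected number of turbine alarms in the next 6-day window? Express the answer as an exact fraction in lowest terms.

Total count: 4 + 4 + 13 + 7 + 14 + 6 = 48.
Total exposure: 6 days.
After the first batch: Gamma(23 + 48, 17 + 6) = Gamma(71, 23).
Total count 29 over total exposure 10 days.
After the second batch: Gamma(71 + 29, 23 + 10) = Gamma(100, 33).
Predictive mean over a 6-day window = T·E[λ|data] = 6·100/33 = 200/11.

200/11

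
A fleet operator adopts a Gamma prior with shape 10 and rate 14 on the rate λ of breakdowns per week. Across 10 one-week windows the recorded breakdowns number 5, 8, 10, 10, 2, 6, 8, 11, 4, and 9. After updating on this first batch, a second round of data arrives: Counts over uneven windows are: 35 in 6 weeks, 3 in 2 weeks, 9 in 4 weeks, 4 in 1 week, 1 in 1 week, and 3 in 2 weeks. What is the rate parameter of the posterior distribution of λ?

40

Total count: 5 + 8 + 10 + 10 + 2 + 6 + 8 + 11 + 4 + 9 = 73.
Total exposure: 10 weeks.
After the first batch: Gamma(10 + 73, 14 + 10) = Gamma(83, 24).
Total count: 35 + 3 + 9 + 4 + 1 + 3 = 55.
Total exposure: 6 + 2 + 4 + 1 + 1 + 2 = 16 weeks.
After the second batch: Gamma(83 + 55, 24 + 16) = Gamma(138, 40).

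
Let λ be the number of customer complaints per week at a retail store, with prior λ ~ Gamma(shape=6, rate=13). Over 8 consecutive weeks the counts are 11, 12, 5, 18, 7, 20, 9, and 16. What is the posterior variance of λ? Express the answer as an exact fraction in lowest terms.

104/441

Total count: 11 + 12 + 5 + 18 + 7 + 20 + 9 + 16 = 98.
Total exposure: 8 weeks.
Gamma(α, β) with Poisson data over total exposure Σt gives posterior Gamma(α+Σx, β+Σt) = Gamma(104, 21).
Posterior variance = α'/β'² = 104/441.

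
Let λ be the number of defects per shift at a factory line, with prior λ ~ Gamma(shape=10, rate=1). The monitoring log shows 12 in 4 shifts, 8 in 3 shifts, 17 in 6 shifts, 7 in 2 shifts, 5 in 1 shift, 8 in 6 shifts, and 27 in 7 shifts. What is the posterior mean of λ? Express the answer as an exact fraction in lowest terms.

Total count: 12 + 8 + 17 + 7 + 5 + 8 + 27 = 84.
Total exposure: 4 + 3 + 6 + 2 + 1 + 6 + 7 = 29 shifts.
Conjugate update: add total count to the shape and total exposure to the rate, giving Gamma(94, 30).
Posterior mean = α'/β' = 94/30 = 47/15.

47/15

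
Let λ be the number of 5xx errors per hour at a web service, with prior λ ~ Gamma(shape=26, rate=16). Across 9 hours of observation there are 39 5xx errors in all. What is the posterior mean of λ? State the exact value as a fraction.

Total count 39 over total exposure 9 hours.
Gamma(α, β) with Poisson data over total exposure Σt gives posterior Gamma(α+Σx, β+Σt) = Gamma(65, 25).
Posterior mean = α'/β' = 65/25 = 13/5.

13/5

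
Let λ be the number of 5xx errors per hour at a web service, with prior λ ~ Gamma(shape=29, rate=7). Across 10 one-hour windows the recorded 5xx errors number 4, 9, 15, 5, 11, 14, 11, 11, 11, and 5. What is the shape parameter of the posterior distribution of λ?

125

Total count: 4 + 9 + 15 + 5 + 11 + 14 + 11 + 11 + 11 + 5 = 96.
Total exposure: 10 hours.
Conjugate update: add total count to the shape and total exposure to the rate, giving Gamma(125, 17).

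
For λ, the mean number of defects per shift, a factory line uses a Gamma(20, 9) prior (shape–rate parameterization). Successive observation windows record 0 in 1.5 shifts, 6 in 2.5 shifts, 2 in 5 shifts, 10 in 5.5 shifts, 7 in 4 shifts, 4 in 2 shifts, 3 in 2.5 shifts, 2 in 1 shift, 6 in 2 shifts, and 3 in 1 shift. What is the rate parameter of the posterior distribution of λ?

36

Total count: 0 + 6 + 2 + 10 + 7 + 4 + 3 + 2 + 6 + 3 = 43.
Total exposure: 1.5 + 2.5 + 5 + 5.5 + 4 + 2 + 2.5 + 1 + 2 + 1 = 27 shifts.
Conjugate update: add total count to the shape and total exposure to the rate, giving Gamma(63, 36).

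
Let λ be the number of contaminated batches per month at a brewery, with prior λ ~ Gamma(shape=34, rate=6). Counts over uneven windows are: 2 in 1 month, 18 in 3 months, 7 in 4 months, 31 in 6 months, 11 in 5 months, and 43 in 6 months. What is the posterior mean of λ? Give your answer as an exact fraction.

Total count: 2 + 18 + 7 + 31 + 11 + 43 = 112.
Total exposure: 1 + 3 + 4 + 6 + 5 + 6 = 25 months.
Posterior: α' = 34 + 112 = 146, β' = 6 + 25 = 31.
Posterior mean = α'/β' = 146/31.

146/31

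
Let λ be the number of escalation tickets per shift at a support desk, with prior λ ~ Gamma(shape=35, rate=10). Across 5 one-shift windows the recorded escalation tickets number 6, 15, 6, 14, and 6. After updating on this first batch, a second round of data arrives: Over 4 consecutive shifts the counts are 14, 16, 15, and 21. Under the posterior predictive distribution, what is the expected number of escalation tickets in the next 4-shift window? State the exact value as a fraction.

Total count: 6 + 15 + 6 + 14 + 6 = 47.
Total exposure: 5 shifts.
After the first batch: Gamma(35 + 47, 10 + 5) = Gamma(82, 15).
Total count: 14 + 16 + 15 + 21 = 66.
Total exposure: 4 shifts.
After the second batch: Gamma(82 + 66, 15 + 4) = Gamma(148, 19).
Predictive mean over a 4-shift window = T·E[λ|data] = 4·148/19 = 592/19.

592/19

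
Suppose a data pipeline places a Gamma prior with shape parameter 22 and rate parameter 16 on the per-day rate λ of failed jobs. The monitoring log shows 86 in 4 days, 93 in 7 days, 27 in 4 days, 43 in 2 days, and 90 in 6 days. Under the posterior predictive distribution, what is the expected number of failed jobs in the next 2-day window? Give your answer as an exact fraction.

Total count: 86 + 93 + 27 + 43 + 90 = 339.
Total exposure: 4 + 7 + 4 + 2 + 6 = 23 days.
Gamma(α, β) with Poisson data over total exposure Σt gives posterior Gamma(α+Σx, β+Σt) = Gamma(361, 39).
Predictive mean over a 2-day window = T·E[λ|data] = 2·361/39 = 722/39.

722/39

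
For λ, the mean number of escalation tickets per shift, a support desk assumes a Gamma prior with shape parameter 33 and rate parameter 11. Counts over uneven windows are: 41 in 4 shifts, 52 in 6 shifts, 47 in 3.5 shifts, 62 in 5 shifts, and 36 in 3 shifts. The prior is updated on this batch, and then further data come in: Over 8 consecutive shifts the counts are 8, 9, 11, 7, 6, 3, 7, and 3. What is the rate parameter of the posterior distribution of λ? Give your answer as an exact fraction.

81/2

Total count: 41 + 52 + 47 + 62 + 36 = 238.
Total exposure: 4 + 6 + 3.5 + 5 + 3 = 21.5 shifts.
After the first batch: Gamma(33 + 238, 11 + 21.5) = Gamma(271, 65/2).
Total count: 8 + 9 + 11 + 7 + 6 + 3 + 7 + 3 = 54.
Total exposure: 8 shifts.
After the second batch: Gamma(271 + 54, 65/2 + 8) = Gamma(325, 81/2).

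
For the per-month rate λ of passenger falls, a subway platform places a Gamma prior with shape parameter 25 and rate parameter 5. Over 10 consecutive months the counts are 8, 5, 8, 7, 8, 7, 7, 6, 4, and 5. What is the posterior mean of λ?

Total count: 8 + 5 + 8 + 7 + 8 + 7 + 7 + 6 + 4 + 5 = 65.
Total exposure: 10 months.
Conjugate update: add total count to the shape and total exposure to the rate, giving Gamma(90, 15).
Posterior mean = α'/β' = 90/15 = 6.

6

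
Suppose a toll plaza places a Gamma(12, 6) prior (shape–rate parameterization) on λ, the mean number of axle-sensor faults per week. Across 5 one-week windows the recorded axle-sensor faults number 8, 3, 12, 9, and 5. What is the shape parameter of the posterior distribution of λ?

49

Total count: 8 + 3 + 12 + 9 + 5 = 37.
Total exposure: 5 weeks.
By Gamma–Poisson conjugacy, the posterior is Gamma(α + Σx, β + Σt) = Gamma(12 + 37, 6 + 5) = Gamma(49, 11).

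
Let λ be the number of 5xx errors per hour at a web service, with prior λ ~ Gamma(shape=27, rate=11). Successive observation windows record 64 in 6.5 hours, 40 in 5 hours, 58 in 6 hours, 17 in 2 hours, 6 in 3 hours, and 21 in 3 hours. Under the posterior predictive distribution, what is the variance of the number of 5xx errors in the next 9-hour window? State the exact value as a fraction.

Total count: 64 + 40 + 58 + 17 + 6 + 21 = 206.
Total exposure: 6.5 + 5 + 6 + 2 + 3 + 3 = 25.5 hours.
Gamma(α, β) with Poisson data over total exposure Σt gives posterior Gamma(α+Σx, β+Σt) = Gamma(233, 73/2).
The posterior predictive for a window of length T is Negative Binomial with variance T·α'·(β'+T)/β'² = 9·233·(91/2)/(5329/4) = 381654/5329.

381654/5329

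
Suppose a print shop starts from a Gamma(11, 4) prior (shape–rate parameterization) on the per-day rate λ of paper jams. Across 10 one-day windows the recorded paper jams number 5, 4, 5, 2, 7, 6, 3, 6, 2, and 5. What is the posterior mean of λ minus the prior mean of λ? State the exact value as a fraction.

Total count: 5 + 4 + 5 + 2 + 7 + 6 + 3 + 6 + 2 + 5 = 45.
Total exposure: 10 days.
Gamma(α, β) with Poisson data over total exposure Σt gives posterior Gamma(α+Σx, β+Σt) = Gamma(56, 14).
Posterior mean = 56/14 = 4; prior mean = 11/4 = 11/4. Difference = 4 − 11/4 = 5/4.

5/4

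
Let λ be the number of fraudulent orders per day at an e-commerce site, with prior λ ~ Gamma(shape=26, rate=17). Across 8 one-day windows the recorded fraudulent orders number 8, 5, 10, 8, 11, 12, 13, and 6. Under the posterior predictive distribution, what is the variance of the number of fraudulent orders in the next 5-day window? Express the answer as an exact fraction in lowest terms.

Total count: 8 + 5 + 10 + 8 + 11 + 12 + 13 + 6 = 73.
Total exposure: 8 days.
Gamma(α, β) with Poisson data over total exposure Σt gives posterior Gamma(α+Σx, β+Σt) = Gamma(99, 25).
The posterior predictive for a window of length T is Negative Binomial with variance T·α'·(β'+T)/β'² = 5·99·30/625 = 594/25.

594/25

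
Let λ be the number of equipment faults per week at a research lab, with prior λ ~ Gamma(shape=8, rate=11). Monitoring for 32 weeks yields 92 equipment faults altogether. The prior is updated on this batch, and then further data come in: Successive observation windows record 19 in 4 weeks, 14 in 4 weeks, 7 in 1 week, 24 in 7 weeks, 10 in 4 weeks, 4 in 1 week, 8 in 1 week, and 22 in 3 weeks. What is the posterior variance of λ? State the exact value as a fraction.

Total count 92 over total exposure 32 weeks.
After the first batch: Gamma(8 + 92, 11 + 32) = Gamma(100, 43).
Total count: 19 + 14 + 7 + 24 + 10 + 4 + 8 + 22 = 108.
Total exposure: 4 + 4 + 1 + 7 + 4 + 1 + 1 + 3 = 25 weeks.
After the second batch: Gamma(100 + 108, 43 + 25) = Gamma(208, 68).
Posterior variance = α'/β'² = 208/4624 = 13/289.

13/289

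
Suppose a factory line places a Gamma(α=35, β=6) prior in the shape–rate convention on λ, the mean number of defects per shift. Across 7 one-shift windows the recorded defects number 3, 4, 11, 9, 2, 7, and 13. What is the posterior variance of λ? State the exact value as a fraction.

Total count: 3 + 4 + 11 + 9 + 2 + 7 + 13 = 49.
Total exposure: 7 shifts.
Posterior: α' = 35 + 49 = 84, β' = 6 + 7 = 13.
Posterior variance = α'/β'² = 84/169.

84/169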